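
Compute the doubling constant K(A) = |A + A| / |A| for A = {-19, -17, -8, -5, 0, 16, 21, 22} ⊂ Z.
K = |A + A| / |A| = 35/8

Enumerate A + A = {a + b : a, b ∈ A}. With |A| = 8, there are |A|^2 = 64 ordered sum pairs; collecting distinct values, A + A = {-38, -36, -34, -27, -25, -24, -22, -19, -17, -16, -13, -10, -8, -5, -3, -1, 0, 2, 3, 4, 5, 8, 11, 13, 14, 16, 17, 21, 22, 32, 37, 38, 42, 43, 44}, so |A + A| = 35. Thus K = 35/8. For comparison, the minimum possible |A + A| over all 8-element sets is 2·8 − 1 = 15 (so min K = 15/8), attained only by arithmetic progressions.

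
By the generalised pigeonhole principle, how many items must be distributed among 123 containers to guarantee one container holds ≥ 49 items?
n = (49 − 1)·123 + 1 = 5905

By the generalised pigeonhole principle, to guarantee some box contains ≥ r objects we need more than (r − 1) · k objects total. Threshold: n = (r − 1) · k + 1. With r = 49 and k = 123: n = 48 · 123 + 1 = 5904 + 1 = 5905. For n = 5904 = 48 · 123, we can put exactly 48 objects in every box, avoiding 49 in any single one — so 5905 is tight.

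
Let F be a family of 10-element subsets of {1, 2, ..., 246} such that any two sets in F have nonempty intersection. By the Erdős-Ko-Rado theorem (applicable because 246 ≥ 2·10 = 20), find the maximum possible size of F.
max |F| = C(245, 9) = 7553809109987910

The Erdős-Ko-Rado theorem states: for n ≥ 2k, an intersecting family of k-subsets of an n-element set has size at most C(n − 1, k − 1), with equality for 'star' families {A ⊆ [n] : |A| = k, i ∈ A} (fix an element i). For n = 246, k = 10: C(245, 9) = 7553809109987910.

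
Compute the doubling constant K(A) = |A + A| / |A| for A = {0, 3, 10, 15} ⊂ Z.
K = |A + A| / |A| = 10/4 = 5/2

Enumerate A + A = {a + b : a, b ∈ A}. With |A| = 4, there are |A|^2 = 16 ordered sum pairs; collecting distinct values, A + A = {0, 3, 6, 10, 13, 15, 18, 20, 25, 30}, so |A + A| = 10. Thus K = 10/4 = 5/2. For comparison, the minimum possible |A + A| over all 4-element sets is 2·4 − 1 = 7 (so min K = 7/4), attained only by arithmetic progressions.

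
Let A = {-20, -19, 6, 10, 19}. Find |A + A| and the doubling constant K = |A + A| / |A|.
K = |A + A| / |A| = 15/5 = 3

Enumerate A + A = {a + b : a, b ∈ A}. With |A| = 5, there are |A|^2 = 25 ordered sum pairs; collecting distinct values, A + A = {-40, -39, -38, -14, -13, -10, -9, -1, 0, 12, 16, 20, 25, 29, 38}, so |A + A| = 15. Thus K = 15/5 = 3. For comparison, the minimum possible |A + A| over all 5-element sets is 2·5 − 1 = 9 (so min K = 9/5), attained only by arithmetic progressions.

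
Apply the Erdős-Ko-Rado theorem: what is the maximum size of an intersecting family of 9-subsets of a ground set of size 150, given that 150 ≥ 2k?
max |F| = C(149, 8) = 4976826800946

The Erdős-Ko-Rado theorem states: for n ≥ 2k, an intersecting family of k-subsets of an n-element set has size at most C(n − 1, k − 1), with equality for 'star' families {A ⊆ [n] : |A| = k, i ∈ A} (fix an element i). For n = 150, k = 9: C(149, 8) = 4976826800946.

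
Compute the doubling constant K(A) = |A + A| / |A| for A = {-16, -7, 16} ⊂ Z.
K = |A + A| / |A| = 6/3 = 2

Enumerate A + A = {a + b : a, b ∈ A}. With |A| = 3, there are |A|^2 = 9 ordered sum pairs; collecting distinct values, A + A = {-32, -23, -14, 0, 9, 32}, so |A + A| = 6. Thus K = 6/3 = 2. For comparison, the minimum possible |A + A| over all 3-element sets is 2·3 − 1 = 5 (so min K = 5/3), attained only by arithmetic progressions.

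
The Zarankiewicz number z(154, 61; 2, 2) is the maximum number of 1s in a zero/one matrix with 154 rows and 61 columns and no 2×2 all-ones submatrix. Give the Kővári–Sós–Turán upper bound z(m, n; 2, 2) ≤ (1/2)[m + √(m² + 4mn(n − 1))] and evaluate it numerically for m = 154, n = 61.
z(154, 61; 2, 2) ≤ (1/2)[154 + √(154² + 4·154·61·60)] = (1/2)[154 + √2278276] = 831.698

Kővári–Sós–Turán: let r_1, ..., r_154 be the row sums and z = Σ r_i the total number of 1s. Each pair of columns can share at most one row with both entries 1 (else a 2×2 all-ones block appears), so Σ_i C(r_i, 2) ≤ C(61, 2) = 1830. By convexity Σ_i C(r_i, 2) ≥ 154·C(z/154, 2) = z(z − 154)/(2·154), giving z² − 154z − 154·61·60 ≤ 0 and hence z ≤ (1/2)[154 + √(23716 + 4·563640)] = (1/2)[154 + √2278276] ≈ (1/2)(154 + 1509.3959) = 831.698.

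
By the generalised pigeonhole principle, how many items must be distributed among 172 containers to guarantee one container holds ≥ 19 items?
n = (19 − 1)·172 + 1 = 3097

By the generalised pigeonhole principle, to guarantee some box contains ≥ r objects we need more than (r − 1) · k objects total. Threshold: n = (r − 1) · k + 1. With r = 19 and k = 172: n = 18 · 172 + 1 = 3096 + 1 = 3097. For n = 3096 = 18 · 172, we can put exactly 18 objects in every box, avoiding 19 in any single one — so 3097 is tight.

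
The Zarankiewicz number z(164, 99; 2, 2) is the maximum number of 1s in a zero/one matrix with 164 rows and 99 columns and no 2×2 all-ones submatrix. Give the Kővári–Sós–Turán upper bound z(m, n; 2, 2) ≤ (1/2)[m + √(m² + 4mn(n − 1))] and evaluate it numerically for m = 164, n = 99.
z(164, 99; 2, 2) ≤ (1/2)[164 + √(164² + 4·164·99·98)] = (1/2)[164 + √6391408] = 1346.0617

Kővári–Sós–Turán: let r_1, ..., r_164 be the row sums and z = Σ r_i the total number of 1s. Each pair of columns can share at most one row with both entries 1 (else a 2×2 all-ones block appears), so Σ_i C(r_i, 2) ≤ C(99, 2) = 4851. By convexity Σ_i C(r_i, 2) ≥ 164·C(z/164, 2) = z(z − 164)/(2·164), giving z² − 164z − 164·99·98 ≤ 0 and hence z ≤ (1/2)[164 + √(26896 + 4·1591128)] = (1/2)[164 + √6391408] ≈ (1/2)(164 + 2528.1234) = 1346.0617.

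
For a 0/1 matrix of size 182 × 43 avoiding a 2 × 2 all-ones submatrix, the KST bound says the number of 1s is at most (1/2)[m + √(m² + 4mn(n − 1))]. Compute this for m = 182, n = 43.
z(182, 43; 2, 2) ≤ (1/2)[182 + √(182² + 4·182·43·42)] = (1/2)[182 + √1347892] = 671.4938

Kővári–Sós–Turán: let r_1, ..., r_182 be the row sums and z = Σ r_i the total number of 1s. Each pair of columns can share at most one row with both entries 1 (else a 2×2 all-ones block appears), so Σ_i C(r_i, 2) ≤ C(43, 2) = 903. By convexity Σ_i C(r_i, 2) ≥ 182·C(z/182, 2) = z(z − 182)/(2·182), giving z² − 182z − 182·43·42 ≤ 0 and hence z ≤ (1/2)[182 + √(33124 + 4·328692)] = (1/2)[182 + √1347892] ≈ (1/2)(182 + 1160.9875) = 671.4938.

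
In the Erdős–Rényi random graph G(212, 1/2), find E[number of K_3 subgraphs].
E[# K_3] = C(212, 3) · (1/2)^C(3, 2) = 1565620 / 2^3 = 391405/2 = 195702.5

For each 3-subset S of vertices (there are C(212, 3) = 1565620 such S), let X_S = 1 if S induces a K_3 (all C(3, 2) = 3 edges present). Then P(X_S = 1) = (1/2)^3 = 1/8. By linearity of expectation, E[# K_3] = C(212, 3) · (1/2)^3 = 1565620 / 8 = 391405/2 = 195702.5.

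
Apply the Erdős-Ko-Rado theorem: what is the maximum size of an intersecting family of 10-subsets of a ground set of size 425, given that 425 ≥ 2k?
max |F| = C(424, 9) = 1120486732851927584

Erdős-Ko-Rado (1961): when n ≥ 2k, max |F| = C(n−1, k−1). The bound is attained by the star {A : i ∈ A} for any fixed i ∈ [n]. Here C(425−1, 10−1) = C(424, 9) = 1120486732851927584.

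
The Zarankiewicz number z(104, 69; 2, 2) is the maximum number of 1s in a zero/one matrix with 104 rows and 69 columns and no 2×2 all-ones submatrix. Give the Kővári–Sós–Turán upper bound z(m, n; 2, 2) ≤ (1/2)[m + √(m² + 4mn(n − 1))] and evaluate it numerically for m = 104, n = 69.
z(104, 69; 2, 2) ≤ (1/2)[104 + √(104² + 4·104·69·68)] = (1/2)[104 + √1962688] = 752.4798

Kővári–Sós–Turán: let r_1, ..., r_104 be the row sums and z = Σ r_i the total number of 1s. Each pair of columns can share at most one row with both entries 1 (else a 2×2 all-ones block appears), so Σ_i C(r_i, 2) ≤ C(69, 2) = 2346. By convexity Σ_i C(r_i, 2) ≥ 104·C(z/104, 2) = z(z − 104)/(2·104), giving z² − 104z − 104·69·68 ≤ 0 and hence z ≤ (1/2)[104 + √(10816 + 4·487968)] = (1/2)[104 + √1962688] ≈ (1/2)(104 + 1400.9597) = 752.4798.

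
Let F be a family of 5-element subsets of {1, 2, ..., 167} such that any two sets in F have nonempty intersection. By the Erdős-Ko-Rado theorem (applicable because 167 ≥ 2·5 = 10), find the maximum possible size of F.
max |F| = C(166, 4) = 30507895

Erdős-Ko-Rado (1961): when n ≥ 2k, max |F| = C(n−1, k−1). The bound is attained by the star {A : i ∈ A} for any fixed i ∈ [n]. Here C(167−1, 5−1) = C(166, 4) = 30507895.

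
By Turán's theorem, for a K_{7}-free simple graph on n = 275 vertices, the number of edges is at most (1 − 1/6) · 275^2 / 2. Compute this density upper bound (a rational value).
Turán density bound = (5/6) · 275^2/2 = 378125/12 ≈ 31510.4167

Turán's theorem: ex(n, K_{r+1}) is achieved by the complete r-partite Turán graph T(n, r) with parts as balanced as possible, and is at most (1 − 1/r) · n^2/2. For r = 6, n = 275: the density bound is (5/6) · 75625/2 = 378125/12 ≈ 31510.4167. The integer-valued extremum is e(T(275, 6)) = 31510, which is strictly less than the density bound 378125/12 since 6 ∤ 275 (the parts of T(275, 6) cannot all be equal).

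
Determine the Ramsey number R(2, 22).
R(2, 22) = 22

R(2, k) = k for all k ≥ 2: in a 2-colouring of K_k, either some edge is red (a red K_2) or all edges are blue (a blue K_k). And K_{21} coloured all-blue has no blue K_22, so R(2, 22) > 21. Hence R(2, 22) = 22.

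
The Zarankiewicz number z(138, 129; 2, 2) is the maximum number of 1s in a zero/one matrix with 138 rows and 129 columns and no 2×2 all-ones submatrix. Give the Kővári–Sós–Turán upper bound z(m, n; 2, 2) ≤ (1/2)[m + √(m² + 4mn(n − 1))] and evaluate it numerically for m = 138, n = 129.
z(138, 129; 2, 2) ≤ (1/2)[138 + √(138² + 4·138·129·128)] = (1/2)[138 + √9133668] = 1580.0979

Kővári–Sós–Turán: let r_1, ..., r_138 be the row sums and z = Σ r_i the total number of 1s. Each pair of columns can share at most one row with both entries 1 (else a 2×2 all-ones block appears), so Σ_i C(r_i, 2) ≤ C(129, 2) = 8256. By convexity Σ_i C(r_i, 2) ≥ 138·C(z/138, 2) = z(z − 138)/(2·138), giving z² − 138z − 138·129·128 ≤ 0 and hence z ≤ (1/2)[138 + √(19044 + 4·2278656)] = (1/2)[138 + √9133668] ≈ (1/2)(138 + 3022.1959) = 1580.0979.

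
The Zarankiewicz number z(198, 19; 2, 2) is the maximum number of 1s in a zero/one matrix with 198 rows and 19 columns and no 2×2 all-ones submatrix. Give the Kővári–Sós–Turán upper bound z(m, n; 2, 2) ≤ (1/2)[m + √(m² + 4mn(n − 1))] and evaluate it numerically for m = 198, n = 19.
z(198, 19; 2, 2) ≤ (1/2)[198 + √(198² + 4·198·19·18)] = (1/2)[198 + √310068] = 377.4187

Kővári–Sós–Turán: let r_1, ..., r_198 be the row sums and z = Σ r_i the total number of 1s. Each pair of columns can share at most one row with both entries 1 (else a 2×2 all-ones block appears), so Σ_i C(r_i, 2) ≤ C(19, 2) = 171. By convexity Σ_i C(r_i, 2) ≥ 198·C(z/198, 2) = z(z − 198)/(2·198), giving z² − 198z − 198·19·18 ≤ 0 and hence z ≤ (1/2)[198 + √(39204 + 4·67716)] = (1/2)[198 + √310068] ≈ (1/2)(198 + 556.8375) = 377.4187.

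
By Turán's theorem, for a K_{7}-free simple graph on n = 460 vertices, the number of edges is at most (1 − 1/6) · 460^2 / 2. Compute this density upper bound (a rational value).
Turán density bound = (5/6) · 460^2/2 = 264500/3 ≈ 88166.6667

Turán's theorem: ex(n, K_{r+1}) is achieved by the complete r-partite Turán graph T(n, r) with parts as balanced as possible, and is at most (1 − 1/r) · n^2/2. For r = 6, n = 460: the density bound is (5/6) · 211600/2 = 264500/3 ≈ 88166.6667. The integer-valued extremum is e(T(460, 6)) = 88166, which is strictly less than the density bound 264500/3 since 6 ∤ 460 (the parts of T(460, 6) cannot all be equal).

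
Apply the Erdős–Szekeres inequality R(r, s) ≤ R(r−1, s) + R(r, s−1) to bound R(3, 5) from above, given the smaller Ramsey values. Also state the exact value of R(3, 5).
R(3, 5) ≤ R(2, 5) + R(3, 4) = 5 + 9 = 14; exact value R(3, 5) = 14.

The Erdős–Szekeres recurrence R(r, s) ≤ R(r−1, s) + R(r, s−1) applied to (r, s) = (3, 5) gives
  R(3, 5) ≤ R(2, 5) + R(3, 4) = 5 + 9 = 14.
(Recall R(2, k) = k and R is symmetric.) Here the recurrence bound is tight: a matching lower-bound construction on K_{13} shows R(3, 5) > 13, so R(3, 5) = 14 exactly.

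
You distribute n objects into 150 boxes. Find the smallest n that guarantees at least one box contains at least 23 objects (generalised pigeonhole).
n = (23 − 1)·150 + 1 = 3301

By the generalised pigeonhole principle, to guarantee some box contains ≥ r objects we need more than (r − 1) · k objects total. Threshold: n = (r − 1) · k + 1. With r = 23 and k = 150: n = 22 · 150 + 1 = 3300 + 1 = 3301. For n = 3300 = 22 · 150, we can put exactly 22 objects in every box, avoiding 23 in any single one — so 3301 is tight.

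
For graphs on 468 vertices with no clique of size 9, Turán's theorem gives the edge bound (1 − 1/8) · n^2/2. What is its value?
Turán density bound = (7/8) · 468^2/2 = 95823

Turán's theorem: ex(n, K_{r+1}) is achieved by the complete r-partite Turán graph T(n, r) with parts as balanced as possible, and is at most (1 − 1/r) · n^2/2. For r = 8, n = 468: the density bound is (7/8) · 219024/2 = 95823. The integer-valued extremum is e(T(468, 8)) = 95822, which is strictly less than the density bound 95823 since 8 ∤ 468 (the parts of T(468, 8) cannot all be equal).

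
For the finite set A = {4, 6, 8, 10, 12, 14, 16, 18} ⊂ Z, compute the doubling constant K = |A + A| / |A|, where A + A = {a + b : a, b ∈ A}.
K = |A + A| / |A| = 15/8

Enumerate A + A = {a + b : a, b ∈ A}. With |A| = 8, there are |A|^2 = 64 ordered sum pairs; collecting distinct values, A + A = {8, 10, 12, 14, 16, 18, 20, 22, 24, 26, 28, 30, 32, 34, 36}, so |A + A| = 15. Thus K = 15/8. Here |A + A| = 2|A| − 1 = 15, the minimum possible — so K = 15/8 is minimal, which holds iff A is an arithmetic progression.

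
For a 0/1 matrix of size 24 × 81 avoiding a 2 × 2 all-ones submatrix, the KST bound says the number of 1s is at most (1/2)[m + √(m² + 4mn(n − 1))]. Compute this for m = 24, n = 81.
z(24, 81; 2, 2) ≤ (1/2)[24 + √(24² + 4·24·81·80)] = (1/2)[24 + √622656] = 406.5428

Kővári–Sós–Turán: let r_1, ..., r_24 be the row sums and z = Σ r_i the total number of 1s. Each pair of columns can share at most one row with both entries 1 (else a 2×2 all-ones block appears), so Σ_i C(r_i, 2) ≤ C(81, 2) = 3240. By convexity Σ_i C(r_i, 2) ≥ 24·C(z/24, 2) = z(z − 24)/(2·24), giving z² − 24z − 24·81·80 ≤ 0 and hence z ≤ (1/2)[24 + √(576 + 4·155520)] = (1/2)[24 + √622656] ≈ (1/2)(24 + 789.0855) = 406.5428.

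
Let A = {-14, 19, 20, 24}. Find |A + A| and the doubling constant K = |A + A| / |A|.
K = |A + A| / |A| = 10/4 = 5/2

Enumerate A + A = {a + b : a, b ∈ A}. With |A| = 4, there are |A|^2 = 16 ordered sum pairs; collecting distinct values, A + A = {-28, 5, 6, 10, 38, 39, 40, 43, 44, 48}, so |A + A| = 10. Thus K = 10/4 = 5/2. For comparison, the minimum possible |A + A| over all 4-element sets is 2·4 − 1 = 7 (so min K = 7/4), attained only by arithmetic progressions.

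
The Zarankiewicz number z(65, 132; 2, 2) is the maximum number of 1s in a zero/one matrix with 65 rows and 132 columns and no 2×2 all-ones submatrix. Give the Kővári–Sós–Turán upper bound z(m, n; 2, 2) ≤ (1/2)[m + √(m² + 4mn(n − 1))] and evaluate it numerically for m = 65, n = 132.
z(65, 132; 2, 2) ≤ (1/2)[65 + √(65² + 4·65·132·131)] = (1/2)[65 + √4500145] = 1093.1773

Kővári–Sós–Turán: let r_1, ..., r_65 be the row sums and z = Σ r_i the total number of 1s. Each pair of columns can share at most one row with both entries 1 (else a 2×2 all-ones block appears), so Σ_i C(r_i, 2) ≤ C(132, 2) = 8646. By convexity Σ_i C(r_i, 2) ≥ 65·C(z/65, 2) = z(z − 65)/(2·65), giving z² − 65z − 65·132·131 ≤ 0 and hence z ≤ (1/2)[65 + √(4225 + 4·1123980)] = (1/2)[65 + √4500145] ≈ (1/2)(65 + 2121.3545) = 1093.1773.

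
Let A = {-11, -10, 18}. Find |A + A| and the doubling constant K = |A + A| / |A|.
K = |A + A| / |A| = 6/3 = 2

Enumerate A + A = {a + b : a, b ∈ A}. With |A| = 3, there are |A|^2 = 9 ordered sum pairs; collecting distinct values, A + A = {-22, -21, -20, 7, 8, 36}, so |A + A| = 6. Thus K = 6/3 = 2. For comparison, the minimum possible |A + A| over all 3-element sets is 2·3 − 1 = 5 (so min K = 5/3), attained only by arithmetic progressions.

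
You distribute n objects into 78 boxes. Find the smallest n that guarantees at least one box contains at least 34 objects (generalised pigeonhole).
n = (34 − 1)·78 + 1 = 2575

By the generalised pigeonhole principle, to guarantee some box contains ≥ r objects we need more than (r − 1) · k objects total. Threshold: n = (r − 1) · k + 1. With r = 34 and k = 78: n = 33 · 78 + 1 = 2574 + 1 = 2575. For n = 2574 = 33 · 78, we can put exactly 33 objects in every box, avoiding 34 in any single one — so 2575 is tight.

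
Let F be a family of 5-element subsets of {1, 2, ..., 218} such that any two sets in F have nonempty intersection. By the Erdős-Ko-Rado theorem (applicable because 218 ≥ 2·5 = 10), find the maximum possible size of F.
max |F| = C(217, 4) = 89857530

The Erdős-Ko-Rado theorem states: for n ≥ 2k, an intersecting family of k-subsets of an n-element set has size at most C(n − 1, k − 1), with equality for 'star' families {A ⊆ [n] : |A| = k, i ∈ A} (fix an element i). For n = 218, k = 5: C(217, 4) = 89857530.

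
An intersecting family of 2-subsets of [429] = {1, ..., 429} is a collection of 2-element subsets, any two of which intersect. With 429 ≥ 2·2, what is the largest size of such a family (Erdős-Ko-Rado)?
max |F| = C(428, 1) = 428

The Erdős-Ko-Rado theorem states: for n ≥ 2k, an intersecting family of k-subsets of an n-element set has size at most C(n − 1, k − 1), with equality for 'star' families {A ⊆ [n] : |A| = k, i ∈ A} (fix an element i). For n = 429, k = 2: C(428, 1) = 428.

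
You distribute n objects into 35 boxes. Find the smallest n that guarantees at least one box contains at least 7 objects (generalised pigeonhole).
n = (7 − 1)·35 + 1 = 211

By the generalised pigeonhole principle, to guarantee some box contains ≥ r objects we need more than (r − 1) · k objects total. Threshold: n = (r − 1) · k + 1. With r = 7 and k = 35: n = 6 · 35 + 1 = 210 + 1 = 211. For n = 210 = 6 · 35, we can put exactly 6 objects in every box, avoiding 7 in any single one — so 211 is tight.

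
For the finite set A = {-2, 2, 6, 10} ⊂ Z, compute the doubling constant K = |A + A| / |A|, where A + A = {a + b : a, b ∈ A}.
K = |A + A| / |A| = 7/4

Enumerate A + A = {a + b : a, b ∈ A}. With |A| = 4, there are |A|^2 = 16 ordered sum pairs; collecting distinct values, A + A = {-4, 0, 4, 8, 12, 16, 20}, so |A + A| = 7. Thus K = 7/4. Here |A + A| = 2|A| − 1 = 7, the minimum possible — so K = 7/4 is minimal, which holds iff A is an arithmetic progression.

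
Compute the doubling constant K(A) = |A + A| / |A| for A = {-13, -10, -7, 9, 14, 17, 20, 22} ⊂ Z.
K = |A + A| / |A| = 29/8

Enumerate A + A = {a + b : a, b ∈ A}. With |A| = 8, there are |A|^2 = 64 ordered sum pairs; collecting distinct values, A + A = {-26, -23, -20, -17, -14, -4, -1, 1, 2, 4, 7, 9, 10, 12, 13, 15, 18, 23, 26, 28, 29, 31, 34, 36, 37, 39, 40, 42, 44}, so |A + A| = 29. Thus K = 29/8. For comparison, the minimum possible |A + A| over all 8-element sets is 2·8 − 1 = 15 (so min K = 15/8), attained only by arithmetic progressions.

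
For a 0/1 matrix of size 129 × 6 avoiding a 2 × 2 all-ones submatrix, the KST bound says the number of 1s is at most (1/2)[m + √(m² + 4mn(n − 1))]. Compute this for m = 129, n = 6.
z(129, 6; 2, 2) ≤ (1/2)[129 + √(129² + 4·129·6·5)] = (1/2)[129 + √32121] = 154.1117

Kővári–Sós–Turán: let r_1, ..., r_129 be the row sums and z = Σ r_i the total number of 1s. Each pair of columns can share at most one row with both entries 1 (else a 2×2 all-ones block appears), so Σ_i C(r_i, 2) ≤ C(6, 2) = 15. By convexity Σ_i C(r_i, 2) ≥ 129·C(z/129, 2) = z(z − 129)/(2·129), giving z² − 129z − 129·6·5 ≤ 0 and hence z ≤ (1/2)[129 + √(16641 + 4·3870)] = (1/2)[129 + √32121] ≈ (1/2)(129 + 179.2233) = 154.1117.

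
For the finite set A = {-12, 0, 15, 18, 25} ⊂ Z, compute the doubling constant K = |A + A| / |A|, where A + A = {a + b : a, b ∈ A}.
K = |A + A| / |A| = 15/5 = 3

Enumerate A + A = {a + b : a, b ∈ A}. With |A| = 5, there are |A|^2 = 25 ordered sum pairs; collecting distinct values, A + A = {-24, -12, 0, 3, 6, 13, 15, 18, 25, 30, 33, 36, 40, 43, 50}, so |A + A| = 15. Thus K = 15/5 = 3. For comparison, the minimum possible |A + A| over all 5-element sets is 2·5 − 1 = 9 (so min K = 9/5), attained only by arithmetic progressions.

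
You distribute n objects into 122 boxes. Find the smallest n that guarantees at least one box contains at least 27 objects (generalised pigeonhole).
n = (27 − 1)·122 + 1 = 3173

By the generalised pigeonhole principle, to guarantee some box contains ≥ r objects we need more than (r − 1) · k objects total. Threshold: n = (r − 1) · k + 1. With r = 27 and k = 122: n = 26 · 122 + 1 = 3172 + 1 = 3173. For n = 3172 = 26 · 122, we can put exactly 26 objects in every box, avoiding 27 in any single one — so 3173 is tight.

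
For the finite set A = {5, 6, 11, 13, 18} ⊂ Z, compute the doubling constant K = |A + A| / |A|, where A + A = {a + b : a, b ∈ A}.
K = |A + A| / |A| = 14/5

Enumerate A + A = {a + b : a, b ∈ A}. With |A| = 5, there are |A|^2 = 25 ordered sum pairs; collecting distinct values, A + A = {10, 11, 12, 16, 17, 18, 19, 22, 23, 24, 26, 29, 31, 36}, so |A + A| = 14. Thus K = 14/5. For comparison, the minimum possible |A + A| over all 5-element sets is 2·5 − 1 = 9 (so min K = 9/5), attained only by arithmetic progressions.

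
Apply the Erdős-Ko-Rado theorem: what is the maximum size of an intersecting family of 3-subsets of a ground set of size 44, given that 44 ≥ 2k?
max |F| = C(43, 2) = 903

Erdős-Ko-Rado (1961): when n ≥ 2k, max |F| = C(n−1, k−1). The bound is attained by the star {A : i ∈ A} for any fixed i ∈ [n]. Here C(44−1, 3−1) = C(43, 2) = 903.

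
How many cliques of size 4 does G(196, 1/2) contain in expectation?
E[# K_4] = C(196, 4) · (1/2)^C(4, 2) = 59626385 / 2^6 = 931662.265625

For each 4-subset S of vertices (there are C(196, 4) = 59626385 such S), let X_S = 1 if S induces a K_4 (all C(4, 2) = 6 edges present). Then P(X_S = 1) = (1/2)^6 = 1/64. By linearity of expectation, E[# K_4] = C(196, 4) · (1/2)^6 = 59626385 / 64 = 931662.265625.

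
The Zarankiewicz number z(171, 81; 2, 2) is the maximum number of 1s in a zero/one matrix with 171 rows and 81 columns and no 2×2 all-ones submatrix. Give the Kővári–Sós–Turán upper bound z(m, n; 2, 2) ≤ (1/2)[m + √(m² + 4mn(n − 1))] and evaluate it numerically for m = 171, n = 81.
z(171, 81; 2, 2) ≤ (1/2)[171 + √(171² + 4·171·81·80)] = (1/2)[171 + √4461561] = 1141.6204

Kővári–Sós–Turán: let r_1, ..., r_171 be the row sums and z = Σ r_i the total number of 1s. Each pair of columns can share at most one row with both entries 1 (else a 2×2 all-ones block appears), so Σ_i C(r_i, 2) ≤ C(81, 2) = 3240. By convexity Σ_i C(r_i, 2) ≥ 171·C(z/171, 2) = z(z − 171)/(2·171), giving z² − 171z − 171·81·80 ≤ 0 and hence z ≤ (1/2)[171 + √(29241 + 4·1108080)] = (1/2)[171 + √4461561] ≈ (1/2)(171 + 2112.2408) = 1141.6204.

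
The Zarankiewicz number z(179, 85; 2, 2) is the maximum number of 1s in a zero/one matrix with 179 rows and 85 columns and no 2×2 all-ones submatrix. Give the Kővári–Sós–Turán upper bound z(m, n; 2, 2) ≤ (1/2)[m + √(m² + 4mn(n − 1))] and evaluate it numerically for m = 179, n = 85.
z(179, 85; 2, 2) ≤ (1/2)[179 + √(179² + 4·179·85·84)] = (1/2)[179 + √5144281] = 1223.5504

Kővári–Sós–Turán: let r_1, ..., r_179 be the row sums and z = Σ r_i the total number of 1s. Each pair of columns can share at most one row with both entries 1 (else a 2×2 all-ones block appears), so Σ_i C(r_i, 2) ≤ C(85, 2) = 3570. By convexity Σ_i C(r_i, 2) ≥ 179·C(z/179, 2) = z(z − 179)/(2·179), giving z² − 179z − 179·85·84 ≤ 0 and hence z ≤ (1/2)[179 + √(32041 + 4·1278060)] = (1/2)[179 + √5144281] ≈ (1/2)(179 + 2268.1007) = 1223.5504.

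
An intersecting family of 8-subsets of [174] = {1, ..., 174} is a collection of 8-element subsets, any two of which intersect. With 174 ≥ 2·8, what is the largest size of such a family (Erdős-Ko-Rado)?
max |F| = C(173, 7) = 813769676772

The Erdős-Ko-Rado theorem states: for n ≥ 2k, an intersecting family of k-subsets of an n-element set has size at most C(n − 1, k − 1), with equality for 'star' families {A ⊆ [n] : |A| = k, i ∈ A} (fix an element i). For n = 174, k = 8: C(173, 7) = 813769676772.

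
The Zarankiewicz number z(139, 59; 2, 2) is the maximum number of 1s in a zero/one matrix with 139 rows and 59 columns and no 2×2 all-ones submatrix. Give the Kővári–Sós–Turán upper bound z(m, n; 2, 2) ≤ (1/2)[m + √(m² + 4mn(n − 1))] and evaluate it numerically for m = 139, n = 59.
z(139, 59; 2, 2) ≤ (1/2)[139 + √(139² + 4·139·59·58)] = (1/2)[139 + √1921953] = 762.6726

Kővári–Sós–Turán: let r_1, ..., r_139 be the row sums and z = Σ r_i the total number of 1s. Each pair of columns can share at most one row with both entries 1 (else a 2×2 all-ones block appears), so Σ_i C(r_i, 2) ≤ C(59, 2) = 1711. By convexity Σ_i C(r_i, 2) ≥ 139·C(z/139, 2) = z(z − 139)/(2·139), giving z² − 139z − 139·59·58 ≤ 0 and hence z ≤ (1/2)[139 + √(19321 + 4·475658)] = (1/2)[139 + √1921953] ≈ (1/2)(139 + 1386.3452) = 762.6726.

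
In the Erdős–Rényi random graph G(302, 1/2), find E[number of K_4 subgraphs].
E[# K_4] = C(302, 4) · (1/2)^C(4, 2) = 339746225 / 2^6 = 5308534.765625

For each 4-subset S of vertices (there are C(302, 4) = 339746225 such S), let X_S = 1 if S induces a K_4 (all C(4, 2) = 6 edges present). Then P(X_S = 1) = (1/2)^6 = 1/64. By linearity of expectation, E[# K_4] = C(302, 4) · (1/2)^6 = 339746225 / 64 = 5308534.765625.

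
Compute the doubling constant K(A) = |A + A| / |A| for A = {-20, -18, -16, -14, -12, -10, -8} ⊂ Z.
K = |A + A| / |A| = 13/7

Enumerate A + A = {a + b : a, b ∈ A}. With |A| = 7, there are |A|^2 = 49 ordered sum pairs; collecting distinct values, A + A = {-40, -38, -36, -34, -32, -30, -28, -26, -24, -22, -20, -18, -16}, so |A + A| = 13. Thus K = 13/7. Here |A + A| = 2|A| − 1 = 13, the minimum possible — so K = 13/7 is minimal, which holds iff A is an arithmetic progression.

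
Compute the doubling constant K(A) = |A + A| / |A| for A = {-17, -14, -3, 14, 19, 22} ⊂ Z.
K = |A + A| / |A| = 20/6 = 10/3

Enumerate A + A = {a + b : a, b ∈ A}. With |A| = 6, there are |A|^2 = 36 ordered sum pairs; collecting distinct values, A + A = {-34, -31, -28, -20, -17, -6, -3, 0, 2, 5, 8, 11, 16, 19, 28, 33, 36, 38, 41, 44}, so |A + A| = 20. Thus K = 20/6 = 10/3. For comparison, the minimum possible |A + A| over all 6-element sets is 2·6 − 1 = 11 (so min K = 11/6), attained only by arithmetic progressions.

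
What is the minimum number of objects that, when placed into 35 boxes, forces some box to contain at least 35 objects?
n = (35 − 1)·35 + 1 = 1191

By the generalised pigeonhole principle, to guarantee some box contains ≥ r objects we need more than (r − 1) · k objects total. Threshold: n = (r − 1) · k + 1. With r = 35 and k = 35: n = 34 · 35 + 1 = 1190 + 1 = 1191. For n = 1190 = 34 · 35, we can put exactly 34 objects in every box, avoiding 35 in any single one — so 1191 is tight.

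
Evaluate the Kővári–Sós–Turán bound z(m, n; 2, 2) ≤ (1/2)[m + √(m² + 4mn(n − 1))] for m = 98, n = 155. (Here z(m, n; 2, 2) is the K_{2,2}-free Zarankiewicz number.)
z(98, 155; 2, 2) ≤ (1/2)[98 + √(98² + 4·98·155·154)] = (1/2)[98 + √9366644] = 1579.2487

Kővári–Sós–Turán: let r_1, ..., r_98 be the row sums and z = Σ r_i the total number of 1s. Each pair of columns can share at most one row with both entries 1 (else a 2×2 all-ones block appears), so Σ_i C(r_i, 2) ≤ C(155, 2) = 11935. By convexity Σ_i C(r_i, 2) ≥ 98·C(z/98, 2) = z(z − 98)/(2·98), giving z² − 98z − 98·155·154 ≤ 0 and hence z ≤ (1/2)[98 + √(9604 + 4·2339260)] = (1/2)[98 + √9366644] ≈ (1/2)(98 + 3060.4973) = 1579.2487.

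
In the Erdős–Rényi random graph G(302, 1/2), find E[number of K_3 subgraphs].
E[# K_3] = C(302, 3) · (1/2)^C(3, 2) = 4545100 / 2^3 = 1136275/2 = 568137.5

For each 3-subset S of vertices (there are C(302, 3) = 4545100 such S), let X_S = 1 if S induces a K_3 (all C(3, 2) = 3 edges present). Then P(X_S = 1) = (1/2)^3 = 1/8. By linearity of expectation, E[# K_3] = C(302, 3) · (1/2)^3 = 4545100 / 8 = 1136275/2 = 568137.5.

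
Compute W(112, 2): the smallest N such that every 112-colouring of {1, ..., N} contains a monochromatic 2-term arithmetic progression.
W(112, 2) = 112 + 1 = 113

A 2-term AP is any pair of integers, so a monochromatic 2-AP exists iff some colour is used at least twice. With 112 colours, the colouring i ↦ i on {1, ..., 112} uses each colour once, avoiding any monochromatic pair, so W(112, 2) > 112. For {1, ..., 113}, pigeonhole forces two integers of the same colour, which form a monochromatic 2-AP. Hence W(112, 2) = 113.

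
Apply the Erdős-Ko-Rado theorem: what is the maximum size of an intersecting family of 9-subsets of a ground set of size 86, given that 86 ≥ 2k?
max |F| = C(85, 8) = 48124511370

Erdős-Ko-Rado (1961): when n ≥ 2k, max |F| = C(n−1, k−1). The bound is attained by the star {A : i ∈ A} for any fixed i ∈ [n]. Here C(86−1, 9−1) = C(85, 8) = 48124511370.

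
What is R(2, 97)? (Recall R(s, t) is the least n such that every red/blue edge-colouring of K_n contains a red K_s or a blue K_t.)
R(2, 97) = 97

R(2, k) = k for all k ≥ 2: in a 2-colouring of K_k, either some edge is red (a red K_2) or all edges are blue (a blue K_k). And K_{96} coloured all-blue has no blue K_97, so R(2, 97) > 96. Hence R(2, 97) = 97.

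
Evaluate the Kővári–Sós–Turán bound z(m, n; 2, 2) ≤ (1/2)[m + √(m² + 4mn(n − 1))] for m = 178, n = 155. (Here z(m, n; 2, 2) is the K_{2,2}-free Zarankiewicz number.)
z(178, 155; 2, 2) ≤ (1/2)[178 + √(178² + 4·178·155·154)] = (1/2)[178 + √17027124] = 2152.1968

Kővári–Sós–Turán: let r_1, ..., r_178 be the row sums and z = Σ r_i the total number of 1s. Each pair of columns can share at most one row with both entries 1 (else a 2×2 all-ones block appears), so Σ_i C(r_i, 2) ≤ C(155, 2) = 11935. By convexity Σ_i C(r_i, 2) ≥ 178·C(z/178, 2) = z(z − 178)/(2·178), giving z² − 178z − 178·155·154 ≤ 0 and hence z ≤ (1/2)[178 + √(31684 + 4·4248860)] = (1/2)[178 + √17027124] ≈ (1/2)(178 + 4126.3936) = 2152.1968.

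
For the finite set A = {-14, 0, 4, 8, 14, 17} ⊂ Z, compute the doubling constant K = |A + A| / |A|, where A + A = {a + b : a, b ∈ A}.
K = |A + A| / |A| = 19/6

Enumerate A + A = {a + b : a, b ∈ A}. With |A| = 6, there are |A|^2 = 36 ordered sum pairs; collecting distinct values, A + A = {-28, -14, -10, -6, 0, 3, 4, 8, 12, 14, 16, 17, 18, 21, 22, 25, 28, 31, 34}, so |A + A| = 19. Thus K = 19/6. For comparison, the minimum possible |A + A| over all 6-element sets is 2·6 − 1 = 11 (so min K = 11/6), attained only by arithmetic progressions.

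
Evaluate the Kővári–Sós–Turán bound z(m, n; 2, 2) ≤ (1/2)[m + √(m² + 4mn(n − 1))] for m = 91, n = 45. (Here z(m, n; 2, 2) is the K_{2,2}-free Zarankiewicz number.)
z(91, 45; 2, 2) ≤ (1/2)[91 + √(91² + 4·91·45·44)] = (1/2)[91 + √729001] = 472.4078

Kővári–Sós–Turán: let r_1, ..., r_91 be the row sums and z = Σ r_i the total number of 1s. Each pair of columns can share at most one row with both entries 1 (else a 2×2 all-ones block appears), so Σ_i C(r_i, 2) ≤ C(45, 2) = 990. By convexity Σ_i C(r_i, 2) ≥ 91·C(z/91, 2) = z(z − 91)/(2·91), giving z² − 91z − 91·45·44 ≤ 0 and hence z ≤ (1/2)[91 + √(8281 + 4·180180)] = (1/2)[91 + √729001] ≈ (1/2)(91 + 853.8156) = 472.4078.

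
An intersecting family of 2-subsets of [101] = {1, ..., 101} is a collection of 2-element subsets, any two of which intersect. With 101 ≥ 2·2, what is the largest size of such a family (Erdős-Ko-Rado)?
max |F| = C(100, 1) = 100

The Erdős-Ko-Rado theorem states: for n ≥ 2k, an intersecting family of k-subsets of an n-element set has size at most C(n − 1, k − 1), with equality for 'star' families {A ⊆ [n] : |A| = k, i ∈ A} (fix an element i). For n = 101, k = 2: C(100, 1) = 100.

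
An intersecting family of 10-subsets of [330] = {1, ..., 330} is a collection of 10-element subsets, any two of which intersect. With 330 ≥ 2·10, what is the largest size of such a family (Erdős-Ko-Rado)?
max |F| = C(329, 9) = 111445839271195065

Erdős-Ko-Rado (1961): when n ≥ 2k, max |F| = C(n−1, k−1). The bound is attained by the star {A : i ∈ A} for any fixed i ∈ [n]. Here C(330−1, 10−1) = C(329, 9) = 111445839271195065.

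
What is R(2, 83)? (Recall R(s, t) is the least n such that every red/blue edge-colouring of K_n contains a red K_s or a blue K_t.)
R(2, 83) = 83

R(2, k) = k for all k ≥ 2: in a 2-colouring of K_k, either some edge is red (a red K_2) or all edges are blue (a blue K_k). And K_{82} coloured all-blue has no blue K_83, so R(2, 83) > 82. Hence R(2, 83) = 83.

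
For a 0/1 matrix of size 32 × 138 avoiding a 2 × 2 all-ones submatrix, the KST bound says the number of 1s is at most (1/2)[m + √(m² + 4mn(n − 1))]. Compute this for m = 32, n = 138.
z(32, 138; 2, 2) ≤ (1/2)[32 + √(32² + 4·32·138·137)] = (1/2)[32 + √2420992] = 793.9769

Kővári–Sós–Turán: let r_1, ..., r_32 be the row sums and z = Σ r_i the total number of 1s. Each pair of columns can share at most one row with both entries 1 (else a 2×2 all-ones block appears), so Σ_i C(r_i, 2) ≤ C(138, 2) = 9453. By convexity Σ_i C(r_i, 2) ≥ 32·C(z/32, 2) = z(z − 32)/(2·32), giving z² − 32z − 32·138·137 ≤ 0 and hence z ≤ (1/2)[32 + √(1024 + 4·604992)] = (1/2)[32 + √2420992] ≈ (1/2)(32 + 1555.9537) = 793.9769.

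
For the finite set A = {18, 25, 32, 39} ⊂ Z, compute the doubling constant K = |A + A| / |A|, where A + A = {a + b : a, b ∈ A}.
K = |A + A| / |A| = 7/4

Enumerate A + A = {a + b : a, b ∈ A}. With |A| = 4, there are |A|^2 = 16 ordered sum pairs; collecting distinct values, A + A = {36, 43, 50, 57, 64, 71, 78}, so |A + A| = 7. Thus K = 7/4. Here |A + A| = 2|A| − 1 = 7, the minimum possible — so K = 7/4 is minimal, which holds iff A is an arithmetic progression.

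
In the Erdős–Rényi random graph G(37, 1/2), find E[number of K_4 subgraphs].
E[# K_4] = C(37, 4) · (1/2)^C(4, 2) = 66045 / 2^6 = 1031.953125

For each 4-subset S of vertices (there are C(37, 4) = 66045 such S), let X_S = 1 if S induces a K_4 (all C(4, 2) = 6 edges present). Then P(X_S = 1) = (1/2)^6 = 1/64. By linearity of expectation, E[# K_4] = C(37, 4) · (1/2)^6 = 66045 / 64 = 1031.953125.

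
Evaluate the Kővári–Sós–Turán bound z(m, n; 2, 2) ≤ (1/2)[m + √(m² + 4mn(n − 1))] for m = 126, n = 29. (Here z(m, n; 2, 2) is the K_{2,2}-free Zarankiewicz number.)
z(126, 29; 2, 2) ≤ (1/2)[126 + √(126² + 4·126·29·28)] = (1/2)[126 + √425124] = 389.0077

Kővári–Sós–Turán: let r_1, ..., r_126 be the row sums and z = Σ r_i the total number of 1s. Each pair of columns can share at most one row with both entries 1 (else a 2×2 all-ones block appears), so Σ_i C(r_i, 2) ≤ C(29, 2) = 406. By convexity Σ_i C(r_i, 2) ≥ 126·C(z/126, 2) = z(z − 126)/(2·126), giving z² − 126z − 126·29·28 ≤ 0 and hence z ≤ (1/2)[126 + √(15876 + 4·102312)] = (1/2)[126 + √425124] ≈ (1/2)(126 + 652.0153) = 389.0077.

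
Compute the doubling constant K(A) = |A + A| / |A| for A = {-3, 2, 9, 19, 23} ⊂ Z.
K = |A + A| / |A| = 15/5 = 3

Enumerate A + A = {a + b : a, b ∈ A}. With |A| = 5, there are |A|^2 = 25 ordered sum pairs; collecting distinct values, A + A = {-6, -1, 4, 6, 11, 16, 18, 20, 21, 25, 28, 32, 38, 42, 46}, so |A + A| = 15. Thus K = 15/5 = 3. For comparison, the minimum possible |A + A| over all 5-element sets is 2·5 − 1 = 9 (so min K = 9/5), attained only by arithmetic progressions.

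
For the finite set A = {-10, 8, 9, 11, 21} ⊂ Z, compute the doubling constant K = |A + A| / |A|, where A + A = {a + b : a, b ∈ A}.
K = |A + A| / |A| = 15/5 = 3

Enumerate A + A = {a + b : a, b ∈ A}. With |A| = 5, there are |A|^2 = 25 ordered sum pairs; collecting distinct values, A + A = {-20, -2, -1, 1, 11, 16, 17, 18, 19, 20, 22, 29, 30, 32, 42}, so |A + A| = 15. Thus K = 15/5 = 3. For comparison, the minimum possible |A + A| over all 5-element sets is 2·5 − 1 = 9 (so min K = 9/5), attained only by arithmetic progressions.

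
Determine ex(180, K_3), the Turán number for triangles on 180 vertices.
ex(180, K_3) = ⌊180^2/4⌋ = 8100

Mantel (1907): a triangle-free graph on n vertices has at most ⌊n^2/4⌋ edges, with equality for the complete bipartite graph K_{⌊n/2⌋, ⌈n/2⌉}. For n = 180: ⌊180^2/4⌋ = ⌊32400/4⌋ = 8100. The extremal graph is K_{90, 90}, which has 90·90 = 8100 edges.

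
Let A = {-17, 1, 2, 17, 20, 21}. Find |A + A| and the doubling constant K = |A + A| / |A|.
K = |A + A| / |A| = 18/6 = 3

Enumerate A + A = {a + b : a, b ∈ A}. With |A| = 6, there are |A|^2 = 36 ordered sum pairs; collecting distinct values, A + A = {-34, -16, -15, 0, 2, 3, 4, 18, 19, 21, 22, 23, 34, 37, 38, 40, 41, 42}, so |A + A| = 18. Thus K = 18/6 = 3. For comparison, the minimum possible |A + A| over all 6-element sets is 2·6 − 1 = 11 (so min K = 11/6), attained only by arithmetic progressions.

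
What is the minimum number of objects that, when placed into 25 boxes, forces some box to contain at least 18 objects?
n = (18 − 1)·25 + 1 = 426

By the generalised pigeonhole principle, to guarantee some box contains ≥ r objects we need more than (r − 1) · k objects total. Threshold: n = (r − 1) · k + 1. With r = 18 and k = 25: n = 17 · 25 + 1 = 425 + 1 = 426. For n = 425 = 17 · 25, we can put exactly 17 objects in every box, avoiding 18 in any single one — so 426 is tight.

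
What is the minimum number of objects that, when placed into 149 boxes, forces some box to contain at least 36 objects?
n = (36 − 1)·149 + 1 = 5216

By the generalised pigeonhole principle, to guarantee some box contains ≥ r objects we need more than (r − 1) · k objects total. Threshold: n = (r − 1) · k + 1. With r = 36 and k = 149: n = 35 · 149 + 1 = 5215 + 1 = 5216. For n = 5215 = 35 · 149, we can put exactly 35 objects in every box, avoiding 36 in any single one — so 5216 is tight.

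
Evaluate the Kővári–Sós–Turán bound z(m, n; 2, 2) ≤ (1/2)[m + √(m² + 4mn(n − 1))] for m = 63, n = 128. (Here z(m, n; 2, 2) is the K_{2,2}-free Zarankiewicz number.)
z(63, 128; 2, 2) ≤ (1/2)[63 + √(63² + 4·63·128·127)] = (1/2)[63 + √4100481] = 1043.9822

Kővári–Sós–Turán: let r_1, ..., r_63 be the row sums and z = Σ r_i the total number of 1s. Each pair of columns can share at most one row with both entries 1 (else a 2×2 all-ones block appears), so Σ_i C(r_i, 2) ≤ C(128, 2) = 8128. By convexity Σ_i C(r_i, 2) ≥ 63·C(z/63, 2) = z(z − 63)/(2·63), giving z² − 63z − 63·128·127 ≤ 0 and hence z ≤ (1/2)[63 + √(3969 + 4·1024128)] = (1/2)[63 + √4100481] ≈ (1/2)(63 + 2024.9644) = 1043.9822.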